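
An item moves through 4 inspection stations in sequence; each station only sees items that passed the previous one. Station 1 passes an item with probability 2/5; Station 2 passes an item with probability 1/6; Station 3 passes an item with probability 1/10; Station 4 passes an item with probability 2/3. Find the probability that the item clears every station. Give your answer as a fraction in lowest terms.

Multiplying along the chain,
P = 2/5 × 1/6 × 1/10 × 2/3 = 4/900 = 1/225.

1/225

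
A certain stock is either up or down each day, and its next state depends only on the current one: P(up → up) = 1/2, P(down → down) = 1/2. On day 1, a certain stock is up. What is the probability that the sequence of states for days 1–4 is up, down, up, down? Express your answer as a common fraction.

Day 1 is given. For each transition, use the conditional probability from the current state:
P(down | up) = 1/2; P(up | down) = 1/2; P(down | up) = 1/2.
P = 1/2 × 1/2 × 1/2 = 1/8.

1/8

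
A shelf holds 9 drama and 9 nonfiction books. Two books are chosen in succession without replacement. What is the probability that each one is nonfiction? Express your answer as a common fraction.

P(every draw is nonfiction) = 9/18 × 8/17 = 72/306 = 4/17.

4/17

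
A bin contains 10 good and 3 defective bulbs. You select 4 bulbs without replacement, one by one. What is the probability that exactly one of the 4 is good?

One ordering (good drawn first) has probability 10/13 × 3/12 × 2/11 × 1/10 = 60/17160 = 1/286.
There are C(4,1) = 4 such orderings, each equally likely, so P = 4 × 1/286 = 2/143.

2/143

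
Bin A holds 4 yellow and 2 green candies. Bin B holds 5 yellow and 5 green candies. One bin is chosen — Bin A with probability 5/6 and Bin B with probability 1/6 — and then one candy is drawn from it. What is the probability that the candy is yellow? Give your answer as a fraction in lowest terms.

23/36

From Bin A: P(yellow) = 4/6.
From Bin B: P(yellow) = 5/10.
Total probability = (5/6)(4/6) + (1/6)(5/10) = 23/36.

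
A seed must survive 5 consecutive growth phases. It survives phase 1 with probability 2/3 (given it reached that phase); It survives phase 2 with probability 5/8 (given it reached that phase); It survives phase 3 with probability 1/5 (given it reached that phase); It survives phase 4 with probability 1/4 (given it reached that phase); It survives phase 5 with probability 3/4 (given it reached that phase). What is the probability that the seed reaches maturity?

1/64

Each stage is reached only if all earlier stages succeed, so
P = 2/3 × 5/8 × 1/5 × 1/4 × 3/4 = 30/1920 = 1/64.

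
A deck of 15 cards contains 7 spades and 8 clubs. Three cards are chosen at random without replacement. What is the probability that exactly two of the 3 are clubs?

28/65

One ordering (clubs drawn first) has probability 8/15 × 7/14 × 7/13 = 392/2730 = 28/195.
There are C(3,2) = 3 such orderings, each equally likely, so P = 3 × 28/195 = 28/65.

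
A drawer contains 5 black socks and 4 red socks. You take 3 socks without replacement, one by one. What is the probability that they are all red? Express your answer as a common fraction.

P = 4/9 × 3/8 × 2/7 = 24/504 = 1/21.

1/21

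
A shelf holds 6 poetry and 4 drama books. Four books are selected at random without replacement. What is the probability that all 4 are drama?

1/210

P(all drama) = 4/10 × 3/9 × 2/8 × 1/7 = 24/5040 = 1/210.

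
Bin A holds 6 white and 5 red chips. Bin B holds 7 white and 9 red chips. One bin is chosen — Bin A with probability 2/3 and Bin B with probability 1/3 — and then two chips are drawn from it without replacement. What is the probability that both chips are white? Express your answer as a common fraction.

From Bin A: P(both white) = (6/11)(5/10) = 3/11.
From Bin B: P(both white) = (7/16)(6/15) = 7/40.
Total probability = (2/3)(3/11) + (1/3)(7/40) = 317/1320.

317/1320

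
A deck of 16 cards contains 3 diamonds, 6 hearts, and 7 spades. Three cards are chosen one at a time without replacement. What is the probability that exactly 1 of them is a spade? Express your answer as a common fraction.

9/20

One ordering (a spade drawn first) has probability 7/16 × 9/15 × 8/14 = 504/3360 = 3/20.
There are C(3,1) = 3 such orderings, each equally likely, so P = 3 × 3/20 = 9/20.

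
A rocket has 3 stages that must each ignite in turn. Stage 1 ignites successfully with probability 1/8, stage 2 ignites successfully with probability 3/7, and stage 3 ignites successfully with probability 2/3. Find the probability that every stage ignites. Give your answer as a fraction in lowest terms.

Multiplying along the chain,
P = 1/8 × 3/7 × 2/3 = 6/168 = 1/28.

1/28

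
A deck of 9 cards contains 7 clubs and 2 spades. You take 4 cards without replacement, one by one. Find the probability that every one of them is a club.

5/18

P(all clubs) = 7/9 × 6/8 × 5/7 × 4/6 = 840/3024 = 5/18.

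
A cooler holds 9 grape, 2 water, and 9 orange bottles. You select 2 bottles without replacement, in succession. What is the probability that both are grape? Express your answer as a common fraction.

18/95

P = 9/20 × 8/19 = 72/380 = 18/95.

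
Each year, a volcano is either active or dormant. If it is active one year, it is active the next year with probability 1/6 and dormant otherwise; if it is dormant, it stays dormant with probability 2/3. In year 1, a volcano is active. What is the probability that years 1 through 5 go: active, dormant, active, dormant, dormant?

Year 1 is given. For each transition, use the conditional probability from the current state:
P(dormant | active) = 5/6; P(active | dormant) = 1/3; P(dormant | active) = 5/6; P(dormant | dormant) = 2/3.
P = 5/6 × 1/3 × 5/6 × 2/3 = 50/324 = 25/162.

25/162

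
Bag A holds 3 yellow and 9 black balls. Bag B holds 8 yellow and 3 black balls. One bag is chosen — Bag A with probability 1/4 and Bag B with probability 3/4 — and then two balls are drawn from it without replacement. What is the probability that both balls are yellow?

173/440

From Bag A: P(both yellow) = (3/12)(2/11) = 1/22.
From Bag B: P(both yellow) = (8/11)(7/10) = 28/55.
Total probability = (1/4)(1/22) + (3/4)(28/55) = 173/440.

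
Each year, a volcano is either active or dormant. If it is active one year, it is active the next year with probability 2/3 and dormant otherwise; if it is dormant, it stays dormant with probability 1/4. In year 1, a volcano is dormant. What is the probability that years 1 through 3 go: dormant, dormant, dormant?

Year 1 is given. For each transition, use the conditional probability from the current state:
P(dormant | dormant) = 1/4; P(dormant | dormant) = 1/4.
P = 1/4 × 1/4 = 1/16.

1/16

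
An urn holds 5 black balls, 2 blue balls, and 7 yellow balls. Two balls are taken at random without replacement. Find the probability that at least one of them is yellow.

P(no yellow) = 7/14 × 6/13 = 42/182 = 3/13.
P(at least one) = 1 − 3/13 = 10/13.

10/13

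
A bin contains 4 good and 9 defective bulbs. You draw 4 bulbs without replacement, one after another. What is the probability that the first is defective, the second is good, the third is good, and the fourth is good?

Multiply the probability of each draw given the previous ones:
P = 9/13 × 4/12 × 3/11 × 2/10 = 216/17160 = 9/715.

9/715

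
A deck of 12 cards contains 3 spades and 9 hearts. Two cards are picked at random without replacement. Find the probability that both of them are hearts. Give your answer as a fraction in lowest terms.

P(all hearts) = 9/12 × 8/11 = 72/132 = 6/11.

6/11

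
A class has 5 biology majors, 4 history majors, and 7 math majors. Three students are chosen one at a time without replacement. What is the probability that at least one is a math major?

17/20

P(no math majors) = 9/16 × 8/15 × 7/14 = 504/3360 = 3/20.
P(at least one) = 1 − 3/20 = 17/20.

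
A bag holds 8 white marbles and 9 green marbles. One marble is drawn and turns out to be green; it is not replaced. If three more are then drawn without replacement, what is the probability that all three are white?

1/10

With the first marble removed, 8 white remain out of 16.
P = 8/16 × 7/15 × 6/14 = 336/3360 = 1/10.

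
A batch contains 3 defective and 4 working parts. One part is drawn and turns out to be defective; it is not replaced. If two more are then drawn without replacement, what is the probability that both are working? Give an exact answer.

With the first part removed, 4 working remain out of 6.
P = 4/6 × 3/5 = 12/30 = 2/5.

2/5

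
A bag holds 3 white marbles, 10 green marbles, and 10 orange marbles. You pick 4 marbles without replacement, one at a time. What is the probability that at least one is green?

148/161

P(no green) = 13/23 × 12/22 × 11/21 × 10/20 = 17160/212520 = 13/161.
P(at least one) = 1 − 13/161 = 148/161.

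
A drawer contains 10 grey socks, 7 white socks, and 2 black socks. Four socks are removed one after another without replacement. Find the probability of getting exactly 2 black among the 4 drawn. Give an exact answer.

One ordering (black drawn first) has probability 2/19 × 1/18 × 17/17 × 16/16 = 544/93024 = 1/171.
There are C(4,2) = 6 such orderings, each equally likely, so P = 6 × 1/171 = 2/57.

2/57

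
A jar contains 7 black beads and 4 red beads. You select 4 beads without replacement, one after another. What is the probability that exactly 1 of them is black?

One ordering (black drawn first) has probability 7/11 × 4/10 × 3/9 × 2/8 = 168/7920 = 7/330.
There are C(4,1) = 4 such orderings, each equally likely, so P = 4 × 7/330 = 14/165.

14/165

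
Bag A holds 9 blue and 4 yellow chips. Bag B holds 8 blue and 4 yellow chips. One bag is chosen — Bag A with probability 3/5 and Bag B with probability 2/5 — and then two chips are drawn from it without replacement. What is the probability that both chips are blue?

958/2145

From Bag A: P(both blue) = (9/13)(8/12) = 6/13.
From Bag B: P(both blue) = (8/12)(7/11) = 14/33.
Total probability = (3/5)(6/13) + (2/5)(14/33) = 958/2145.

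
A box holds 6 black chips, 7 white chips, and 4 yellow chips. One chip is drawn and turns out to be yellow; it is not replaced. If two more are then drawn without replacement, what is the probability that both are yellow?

With the first chip removed, 3 yellow remain out of 16.
P = 3/16 × 2/15 = 6/240 = 1/40.

1/40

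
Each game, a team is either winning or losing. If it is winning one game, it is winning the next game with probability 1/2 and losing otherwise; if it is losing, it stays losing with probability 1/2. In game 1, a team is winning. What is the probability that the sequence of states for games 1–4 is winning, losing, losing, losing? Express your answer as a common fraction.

Game 1 is given. For each transition, use the conditional probability from the current state:
P(losing | winning) = 1/2; P(losing | losing) = 1/2; P(losing | losing) = 1/2.
P = 1/2 × 1/2 × 1/2 = 1/8.

1/8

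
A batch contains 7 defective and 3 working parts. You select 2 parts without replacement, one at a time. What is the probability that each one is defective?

P(every draw is defective) = 7/10 × 6/9 = 42/90 = 7/15.

7/15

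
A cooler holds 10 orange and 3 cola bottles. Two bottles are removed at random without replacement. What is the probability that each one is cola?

P = 3/13 × 2/12 = 6/156 = 1/26.

1/26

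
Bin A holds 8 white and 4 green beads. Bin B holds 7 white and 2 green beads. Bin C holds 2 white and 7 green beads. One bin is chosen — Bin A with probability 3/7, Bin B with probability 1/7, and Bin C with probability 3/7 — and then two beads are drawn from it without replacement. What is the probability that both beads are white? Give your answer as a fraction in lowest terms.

64/231

From Bin A: P(both white) = (8/12)(7/11) = 14/33.
From Bin B: P(both white) = (7/9)(6/8) = 7/12.
From Bin C: P(both white) = (2/9)(1/8) = 1/36.
Total probability = (3/7)(14/33) + (1/7)(7/12) + (3/7)(1/36) = 64/231.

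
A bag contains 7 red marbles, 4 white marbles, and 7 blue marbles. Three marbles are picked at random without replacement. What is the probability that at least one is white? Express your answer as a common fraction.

P(no white) = 14/18 × 13/17 × 12/16 = 2184/4896 = 91/204.
P(at least one) = 1 − 91/204 = 113/204.

113/204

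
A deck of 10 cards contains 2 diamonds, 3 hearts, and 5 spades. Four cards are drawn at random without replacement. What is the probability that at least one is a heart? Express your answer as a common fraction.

P(no hearts) = 7/10 × 6/9 × 5/8 × 4/7 = 840/5040 = 1/6.
P(at least one) = 1 − 1/6 = 5/6.

5/6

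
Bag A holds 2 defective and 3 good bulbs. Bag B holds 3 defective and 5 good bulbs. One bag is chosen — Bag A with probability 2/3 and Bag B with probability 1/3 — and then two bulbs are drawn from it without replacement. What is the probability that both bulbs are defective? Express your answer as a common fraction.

From Bag A: P(both defective) = (2/5)(1/4) = 1/10.
From Bag B: P(both defective) = (3/8)(2/7) = 3/28.
Total probability = (2/3)(1/10) + (1/3)(3/28) = 43/420.

43/420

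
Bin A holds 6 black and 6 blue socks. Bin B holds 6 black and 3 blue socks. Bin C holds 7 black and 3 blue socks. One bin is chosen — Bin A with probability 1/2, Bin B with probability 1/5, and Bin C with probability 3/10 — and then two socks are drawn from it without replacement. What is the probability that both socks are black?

From Bin A: P(both black) = (6/12)(5/11) = 5/22.
From Bin B: P(both black) = (6/9)(5/8) = 5/12.
From Bin C: P(both black) = (7/10)(6/9) = 7/15.
Total probability = (1/2)(5/22) + (1/5)(5/12) + (3/10)(7/15) = 278/825.

278/825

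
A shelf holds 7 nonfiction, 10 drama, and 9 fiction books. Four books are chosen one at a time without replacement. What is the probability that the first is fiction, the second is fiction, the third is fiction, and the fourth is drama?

21/1495

Each draw changes the counts, so multiply the conditional probabilities along the sequence:
P = 9/26 × 8/25 × 7/24 × 10/23 = 5040/358800 = 21/1495.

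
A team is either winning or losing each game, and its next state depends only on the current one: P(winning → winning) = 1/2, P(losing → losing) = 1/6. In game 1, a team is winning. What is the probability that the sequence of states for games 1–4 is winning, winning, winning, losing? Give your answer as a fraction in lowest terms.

1/8

Game 1 is given. For each transition, use the conditional probability from the current state:
P(winning | winning) = 1/2; P(winning | winning) = 1/2; P(losing | winning) = 1/2.
P = 1/2 × 1/2 × 1/2 = 1/8.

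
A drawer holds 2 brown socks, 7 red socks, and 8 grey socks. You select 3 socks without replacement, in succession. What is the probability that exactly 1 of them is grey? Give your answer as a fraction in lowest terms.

36/85

One ordering (grey drawn first) has probability 8/17 × 9/16 × 8/15 = 576/4080 = 12/85.
There are C(3,1) = 3 such orderings, each equally likely, so P = 3 × 12/85 = 36/85.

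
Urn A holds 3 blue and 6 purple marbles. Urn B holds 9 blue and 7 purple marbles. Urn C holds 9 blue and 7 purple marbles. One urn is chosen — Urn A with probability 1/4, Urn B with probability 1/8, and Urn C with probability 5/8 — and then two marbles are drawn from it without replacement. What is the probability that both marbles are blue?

59/240

From Urn A: P(both blue) = (3/9)(2/8) = 1/12.
From Urn B: P(both blue) = (9/16)(8/15) = 3/10.
From Urn C: P(both blue) = (9/16)(8/15) = 3/10.
Total probability = (1/4)(1/12) + (1/8)(3/10) + (5/8)(3/10) = 59/240.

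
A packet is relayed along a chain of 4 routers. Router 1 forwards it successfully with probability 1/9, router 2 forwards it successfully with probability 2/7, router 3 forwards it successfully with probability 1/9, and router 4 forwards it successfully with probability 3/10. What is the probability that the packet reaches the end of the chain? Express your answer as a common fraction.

1/945

Each stage is reached only if all earlier stages succeed, so
P = 1/9 × 2/7 × 1/9 × 3/10 = 6/5670 = 1/945.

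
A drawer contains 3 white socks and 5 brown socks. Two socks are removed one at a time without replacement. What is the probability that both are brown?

P(all brown) = 5/8 × 4/7 = 20/56 = 5/14.

5/14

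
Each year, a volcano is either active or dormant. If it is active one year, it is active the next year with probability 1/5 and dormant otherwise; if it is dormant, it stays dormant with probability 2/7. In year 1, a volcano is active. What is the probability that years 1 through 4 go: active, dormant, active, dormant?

16/35

Year 1 is given. For each transition, use the conditional probability from the current state:
P(dormant | active) = 4/5; P(active | dormant) = 5/7; P(dormant | active) = 4/5.
P = 4/5 × 5/7 × 4/5 = 80/175 = 16/35.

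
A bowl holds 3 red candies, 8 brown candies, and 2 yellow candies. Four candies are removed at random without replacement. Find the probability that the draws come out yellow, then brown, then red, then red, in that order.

Each draw changes the counts, so multiply the conditional probabilities along the sequence:
P = 2/13 × 8/12 × 3/11 × 2/10 = 96/17160 = 4/715.

4/715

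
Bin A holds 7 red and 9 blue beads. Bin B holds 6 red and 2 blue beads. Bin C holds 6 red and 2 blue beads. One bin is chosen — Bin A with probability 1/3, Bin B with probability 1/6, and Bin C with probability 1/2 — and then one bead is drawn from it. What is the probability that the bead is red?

31/48

From Bin A: P(red) = 7/16.
From Bin B: P(red) = 6/8.
From Bin C: P(red) = 6/8.
Total probability = (1/3)(7/16) + (1/6)(6/8) + (1/2)(6/8) = 31/48.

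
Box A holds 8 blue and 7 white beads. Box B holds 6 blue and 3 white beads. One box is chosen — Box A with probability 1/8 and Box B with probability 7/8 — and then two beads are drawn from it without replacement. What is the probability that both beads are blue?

From Box A: P(both blue) = (8/15)(7/14) = 4/15.
From Box B: P(both blue) = (6/9)(5/8) = 5/12.
Total probability = (1/8)(4/15) + (7/8)(5/12) = 191/480.

191/480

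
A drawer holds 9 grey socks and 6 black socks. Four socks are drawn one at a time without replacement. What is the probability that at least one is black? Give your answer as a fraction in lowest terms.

59/65

P(no black) = 9/15 × 8/14 × 7/13 × 6/12 = 3024/32760 = 6/65.
P(at least one) = 1 − 6/65 = 59/65.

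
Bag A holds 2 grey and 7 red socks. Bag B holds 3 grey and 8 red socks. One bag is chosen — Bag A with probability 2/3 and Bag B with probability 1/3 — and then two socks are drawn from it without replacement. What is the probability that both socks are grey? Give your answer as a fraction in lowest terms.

From Bag A: P(both grey) = (2/9)(1/8) = 1/36.
From Bag B: P(both grey) = (3/11)(2/10) = 3/55.
Total probability = (2/3)(1/36) + (1/3)(3/55) = 109/2970.

109/2970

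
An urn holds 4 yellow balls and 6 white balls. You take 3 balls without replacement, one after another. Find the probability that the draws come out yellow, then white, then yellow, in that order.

1/10

Multiply the probability of each draw given the previous ones:
P = 4/10 × 6/9 × 3/8 = 72/720 = 1/10.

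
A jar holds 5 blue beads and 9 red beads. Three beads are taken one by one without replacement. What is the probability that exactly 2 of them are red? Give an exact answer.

One ordering (red drawn first) has probability 9/14 × 8/13 × 5/12 = 360/2184 = 15/91.
There are C(3,2) = 3 such orderings, each equally likely, so P = 3 × 15/91 = 45/91.

45/91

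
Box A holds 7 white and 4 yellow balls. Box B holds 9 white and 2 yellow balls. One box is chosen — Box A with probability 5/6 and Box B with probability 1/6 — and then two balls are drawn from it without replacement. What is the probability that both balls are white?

47/110

From Box A: P(both white) = (7/11)(6/10) = 21/55.
From Box B: P(both white) = (9/11)(8/10) = 36/55.
Total probability = (5/6)(21/55) + (1/6)(36/55) = 47/110.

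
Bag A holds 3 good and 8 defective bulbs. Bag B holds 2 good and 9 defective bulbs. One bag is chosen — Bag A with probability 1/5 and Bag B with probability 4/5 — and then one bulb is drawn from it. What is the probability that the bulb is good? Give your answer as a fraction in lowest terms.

1/5

From Bag A: P(good) = 3/11.
From Bag B: P(good) = 2/11.
Total probability = (1/5)(3/11) + (4/5)(2/11) = 1/5.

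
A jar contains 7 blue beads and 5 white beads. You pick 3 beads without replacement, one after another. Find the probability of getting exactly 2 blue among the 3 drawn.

21/44

One ordering (blue drawn first) has probability 7/12 × 6/11 × 5/10 = 210/1320 = 7/44.
There are C(3,2) = 3 such orderings, each equally likely, so P = 3 × 7/44 = 21/44.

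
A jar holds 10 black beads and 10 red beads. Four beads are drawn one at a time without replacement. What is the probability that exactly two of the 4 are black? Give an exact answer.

One ordering (black drawn first) has probability 10/20 × 9/19 × 10/18 × 9/17 = 8100/116280 = 45/646.
There are C(4,2) = 6 such orderings, each equally likely, so P = 6 × 45/646 = 135/323.

135/323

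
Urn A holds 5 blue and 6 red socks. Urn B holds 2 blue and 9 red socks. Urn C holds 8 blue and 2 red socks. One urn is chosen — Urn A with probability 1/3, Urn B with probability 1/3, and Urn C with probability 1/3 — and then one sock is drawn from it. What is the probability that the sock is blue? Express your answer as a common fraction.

From Urn A: P(blue) = 5/11.
From Urn B: P(blue) = 2/11.
From Urn C: P(blue) = 8/10.
Total probability = (1/3)(5/11) + (1/3)(2/11) + (1/3)(8/10) = 79/165.

79/165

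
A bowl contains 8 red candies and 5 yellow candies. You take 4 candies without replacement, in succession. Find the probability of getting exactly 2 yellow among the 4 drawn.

56/143

One ordering (yellow drawn first) has probability 5/13 × 4/12 × 8/11 × 7/10 = 1120/17160 = 28/429.
There are C(4,2) = 6 such orderings, each equally likely, so P = 6 × 28/429 = 56/143.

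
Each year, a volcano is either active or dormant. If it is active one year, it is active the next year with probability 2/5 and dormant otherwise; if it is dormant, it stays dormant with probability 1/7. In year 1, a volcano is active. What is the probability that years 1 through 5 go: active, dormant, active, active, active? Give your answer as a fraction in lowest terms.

72/875

Year 1 is given. For each transition, use the conditional probability from the current state:
P(dormant | active) = 3/5; P(active | dormant) = 6/7; P(active | active) = 2/5; P(active | active) = 2/5.
P = 3/5 × 6/7 × 2/5 × 2/5 = 72/875.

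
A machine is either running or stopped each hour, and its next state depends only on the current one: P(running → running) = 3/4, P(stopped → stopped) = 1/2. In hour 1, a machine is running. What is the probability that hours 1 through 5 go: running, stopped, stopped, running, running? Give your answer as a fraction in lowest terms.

Hour 1 is given. For each transition, use the conditional probability from the current state:
P(stopped | running) = 1/4; P(stopped | stopped) = 1/2; P(running | stopped) = 1/2; P(running | running) = 3/4.
P = 1/4 × 1/2 × 1/2 × 3/4 = 3/64.

3/64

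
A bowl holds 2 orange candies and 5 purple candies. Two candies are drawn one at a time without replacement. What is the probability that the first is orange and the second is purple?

Chain rule:
P = 2/7 × 5/6 = 10/42 = 5/21.

5/21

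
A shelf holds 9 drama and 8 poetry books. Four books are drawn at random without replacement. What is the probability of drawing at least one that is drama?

33/34

P(no drama) = 8/17 × 7/16 × 6/15 × 5/14 = 1680/57120 = 1/34.
P(at least one) = 1 − 1/34 = 33/34.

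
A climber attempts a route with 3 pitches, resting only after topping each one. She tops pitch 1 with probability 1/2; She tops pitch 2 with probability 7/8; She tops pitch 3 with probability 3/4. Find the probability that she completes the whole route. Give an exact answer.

21/64

Multiplying along the chain,
P = 1/2 × 7/8 × 3/4 = 21/64.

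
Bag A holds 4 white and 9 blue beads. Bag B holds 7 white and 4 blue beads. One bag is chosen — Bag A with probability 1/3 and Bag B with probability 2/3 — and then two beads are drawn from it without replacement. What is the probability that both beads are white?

601/2145

From Bag A: P(both white) = (4/13)(3/12) = 1/13.
From Bag B: P(both white) = (7/11)(6/10) = 21/55.
Total probability = (1/3)(1/13) + (2/3)(21/55) = 601/2145.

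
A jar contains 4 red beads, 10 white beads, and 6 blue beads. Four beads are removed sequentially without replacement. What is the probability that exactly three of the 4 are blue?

One ordering (blue drawn first) has probability 6/20 × 5/19 × 4/18 × 14/17 = 1680/116280 = 14/969.
There are C(4,3) = 4 such orderings, each equally likely, so P = 4 × 14/969 = 56/969.

56/969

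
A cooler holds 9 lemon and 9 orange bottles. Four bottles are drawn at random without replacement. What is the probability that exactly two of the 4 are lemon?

One ordering (lemon drawn first) has probability 9/18 × 8/17 × 9/16 × 8/15 = 5184/73440 = 6/85.
There are C(4,2) = 6 such orderings, each equally likely, so P = 6 × 6/85 = 36/85.

36/85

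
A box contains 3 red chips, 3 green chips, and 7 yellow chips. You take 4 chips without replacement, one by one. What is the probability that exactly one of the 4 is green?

One ordering (green drawn first) has probability 3/13 × 10/12 × 9/11 × 8/10 = 2160/17160 = 18/143.
There are C(4,1) = 4 such orderings, each equally likely, so P = 4 × 18/143 = 72/143.

72/143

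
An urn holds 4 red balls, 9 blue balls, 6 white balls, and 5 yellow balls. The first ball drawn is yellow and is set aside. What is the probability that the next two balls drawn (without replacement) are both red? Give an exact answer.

6/253

After the first draw, 4 of the remaining 23 balls are red.
P = 4/23 × 3/22 = 12/506 = 6/253.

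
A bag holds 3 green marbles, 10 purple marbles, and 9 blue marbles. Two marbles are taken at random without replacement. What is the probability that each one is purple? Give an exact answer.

15/77

P(all purple) = 10/22 × 9/21 = 90/462 = 15/77.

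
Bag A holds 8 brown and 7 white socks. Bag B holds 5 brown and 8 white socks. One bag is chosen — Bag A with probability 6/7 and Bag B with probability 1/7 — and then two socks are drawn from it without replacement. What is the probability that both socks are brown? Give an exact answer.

337/1365

From Bag A: P(both brown) = (8/15)(7/14) = 4/15.
From Bag B: P(both brown) = (5/13)(4/12) = 5/39.
Total probability = (6/7)(4/15) + (1/7)(5/39) = 337/1365.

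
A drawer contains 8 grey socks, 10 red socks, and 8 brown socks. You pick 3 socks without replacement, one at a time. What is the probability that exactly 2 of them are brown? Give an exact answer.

One ordering (brown drawn first) has probability 8/26 × 7/25 × 18/24 = 1008/15600 = 21/325.
There are C(3,2) = 3 such orderings, each equally likely, so P = 3 × 21/325 = 63/325.

63/325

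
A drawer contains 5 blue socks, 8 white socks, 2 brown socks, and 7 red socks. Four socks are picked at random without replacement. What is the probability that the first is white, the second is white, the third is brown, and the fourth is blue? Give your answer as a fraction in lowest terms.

2/627

Chain rule:
P = 8/22 × 7/21 × 2/20 × 5/19 = 560/175560 = 2/627.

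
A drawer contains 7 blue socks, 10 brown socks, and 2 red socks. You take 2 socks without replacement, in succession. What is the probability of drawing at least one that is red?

35/171

P(no red) = 17/19 × 16/18 = 272/342 = 136/171.
P(at least one) = 1 − 136/171 = 35/171.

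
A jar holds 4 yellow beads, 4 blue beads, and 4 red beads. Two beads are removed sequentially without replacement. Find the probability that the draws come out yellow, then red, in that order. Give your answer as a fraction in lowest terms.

Multiply the probability of each draw given the previous ones:
P = 4/12 × 4/11 = 16/132 = 4/33.

4/33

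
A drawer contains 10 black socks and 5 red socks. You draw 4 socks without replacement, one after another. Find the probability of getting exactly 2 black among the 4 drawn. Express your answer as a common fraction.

30/91

One ordering (black drawn first) has probability 10/15 × 9/14 × 5/13 × 4/12 = 1800/32760 = 5/91.
There are C(4,2) = 6 such orderings, each equally likely, so P = 6 × 5/91 = 30/91.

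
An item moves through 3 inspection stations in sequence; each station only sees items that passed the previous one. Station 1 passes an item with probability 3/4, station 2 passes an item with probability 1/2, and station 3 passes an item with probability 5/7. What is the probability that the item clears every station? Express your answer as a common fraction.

The events are sequential, so multiply the conditional probabilities:
P = 3/4 × 1/2 × 5/7 = 15/56.

15/56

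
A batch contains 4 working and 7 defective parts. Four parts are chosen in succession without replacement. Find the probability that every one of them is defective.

P(every draw is defective) = 7/11 × 6/10 × 5/9 × 4/8 = 840/7920 = 7/66.

7/66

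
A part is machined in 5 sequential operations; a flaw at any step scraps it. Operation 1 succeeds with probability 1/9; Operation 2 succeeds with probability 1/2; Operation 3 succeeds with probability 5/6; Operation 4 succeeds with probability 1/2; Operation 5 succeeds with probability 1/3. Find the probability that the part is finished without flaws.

5/648

The events are sequential, so multiply the conditional probabilities:
P = 1/9 × 1/2 × 5/6 × 1/2 × 1/3 = 5/648.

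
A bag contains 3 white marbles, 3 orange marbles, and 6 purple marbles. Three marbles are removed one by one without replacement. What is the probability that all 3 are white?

1/220

P(all white) = 3/12 × 2/11 × 1/10 = 6/1320 = 1/220.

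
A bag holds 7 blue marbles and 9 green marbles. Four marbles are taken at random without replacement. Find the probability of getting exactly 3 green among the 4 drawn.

21/65

One ordering (green drawn first) has probability 9/16 × 8/15 × 7/14 × 7/13 = 3528/43680 = 21/260.
There are C(4,3) = 4 such orderings, each equally likely, so P = 4 × 21/260 = 21/65.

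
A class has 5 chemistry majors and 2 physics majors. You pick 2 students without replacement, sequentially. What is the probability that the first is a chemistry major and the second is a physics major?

Chain rule:
P = 5/7 × 2/6 = 10/42 = 5/21.

5/21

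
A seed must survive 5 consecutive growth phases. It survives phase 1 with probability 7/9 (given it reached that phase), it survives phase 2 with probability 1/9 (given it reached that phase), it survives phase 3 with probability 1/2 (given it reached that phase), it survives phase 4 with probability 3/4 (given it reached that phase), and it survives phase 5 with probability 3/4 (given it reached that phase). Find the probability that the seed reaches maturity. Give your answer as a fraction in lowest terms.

The events are sequential, so multiply the conditional probabilities:
P = 7/9 × 1/9 × 1/2 × 3/4 × 3/4 = 63/2592 = 7/288.

7/288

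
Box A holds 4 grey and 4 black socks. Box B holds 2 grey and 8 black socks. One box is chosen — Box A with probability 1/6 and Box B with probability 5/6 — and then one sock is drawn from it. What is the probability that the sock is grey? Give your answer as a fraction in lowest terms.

1/4

From Box A: P(grey) = 4/8.
From Box B: P(grey) = 2/10.
Total probability = (1/6)(4/8) + (5/6)(2/10) = 1/4.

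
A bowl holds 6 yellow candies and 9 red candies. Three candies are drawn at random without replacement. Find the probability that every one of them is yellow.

4/91

P = 6/15 × 5/14 × 4/13 = 120/2730 = 4/91.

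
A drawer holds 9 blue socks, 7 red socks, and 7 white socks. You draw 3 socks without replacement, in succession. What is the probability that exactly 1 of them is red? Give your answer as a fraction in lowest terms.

One ordering (red drawn first) has probability 7/23 × 16/22 × 15/21 = 1680/10626 = 40/253.
There are C(3,1) = 3 such orderings, each equally likely, so P = 3 × 40/253 = 120/253.

120/253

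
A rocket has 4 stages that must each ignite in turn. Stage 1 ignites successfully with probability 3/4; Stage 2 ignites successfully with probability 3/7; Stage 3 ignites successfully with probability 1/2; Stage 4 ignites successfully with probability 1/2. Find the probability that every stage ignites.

9/112

Each stage is reached only if all earlier stages succeed, so
P = 3/4 × 3/7 × 1/2 × 1/2 = 9/112.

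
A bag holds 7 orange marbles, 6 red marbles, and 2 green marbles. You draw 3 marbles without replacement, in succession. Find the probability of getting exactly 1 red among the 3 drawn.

216/455

One ordering (red drawn first) has probability 6/15 × 9/14 × 8/13 = 432/2730 = 72/455.
There are C(3,1) = 3 such orderings, each equally likely, so P = 3 × 72/455 = 216/455.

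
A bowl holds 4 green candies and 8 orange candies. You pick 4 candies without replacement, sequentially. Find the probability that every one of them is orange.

14/99

P = 8/12 × 7/11 × 6/10 × 5/9 = 1680/11880 = 14/99.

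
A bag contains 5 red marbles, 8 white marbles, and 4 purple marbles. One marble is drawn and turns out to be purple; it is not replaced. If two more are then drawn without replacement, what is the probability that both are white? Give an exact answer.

With the first marble removed, 8 white remain out of 16.
P = 8/16 × 7/15 = 56/240 = 7/30.

7/30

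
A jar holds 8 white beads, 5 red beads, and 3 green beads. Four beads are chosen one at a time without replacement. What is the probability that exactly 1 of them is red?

165/364

One ordering (red drawn first) has probability 5/16 × 11/15 × 10/14 × 9/13 = 4950/43680 = 165/1456.
There are C(4,1) = 4 such orderings, each equally likely, so P = 4 × 165/1456 = 165/364.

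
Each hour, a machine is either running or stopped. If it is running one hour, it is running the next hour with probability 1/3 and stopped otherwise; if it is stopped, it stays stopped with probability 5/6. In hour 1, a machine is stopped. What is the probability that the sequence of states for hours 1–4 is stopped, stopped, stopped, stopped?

125/216

Hour 1 is given. For each transition, use the conditional probability from the current state:
P(stopped | stopped) = 5/6; P(stopped | stopped) = 5/6; P(stopped | stopped) = 5/6.
P = 5/6 × 5/6 × 5/6 = 125/216.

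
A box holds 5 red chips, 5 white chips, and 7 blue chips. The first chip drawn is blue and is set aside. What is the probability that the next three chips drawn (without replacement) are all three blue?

1/28

With the first chip removed, 6 blue remain out of 16.
P = 6/16 × 5/15 × 4/14 = 120/3360 = 1/28.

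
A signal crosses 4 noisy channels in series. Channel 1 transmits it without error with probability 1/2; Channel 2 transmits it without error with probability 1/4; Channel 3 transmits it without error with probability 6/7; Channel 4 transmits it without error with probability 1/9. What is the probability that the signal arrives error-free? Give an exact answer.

Multiplying along the chain,
P = 1/2 × 1/4 × 6/7 × 1/9 = 6/504 = 1/84.

1/84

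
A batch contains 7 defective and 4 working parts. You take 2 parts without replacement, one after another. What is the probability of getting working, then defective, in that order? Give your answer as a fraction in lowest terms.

14/55

Each draw changes the counts, so multiply the conditional probabilities along the sequence:
P = 4/11 × 7/10 = 28/110 = 14/55.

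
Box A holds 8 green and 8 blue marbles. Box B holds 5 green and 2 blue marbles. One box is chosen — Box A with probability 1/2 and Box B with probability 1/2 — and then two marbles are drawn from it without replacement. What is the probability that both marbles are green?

149/420

From Box A: P(both green) = (8/16)(7/15) = 7/30.
From Box B: P(both green) = (5/7)(4/6) = 10/21.
Total probability = (1/2)(7/30) + (1/2)(10/21) = 149/420.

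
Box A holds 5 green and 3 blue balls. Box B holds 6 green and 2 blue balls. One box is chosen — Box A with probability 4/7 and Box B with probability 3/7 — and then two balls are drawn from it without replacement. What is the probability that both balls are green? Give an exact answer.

From Box A: P(both green) = (5/8)(4/7) = 5/14.
From Box B: P(both green) = (6/8)(5/7) = 15/28.
Total probability = (4/7)(5/14) + (3/7)(15/28) = 85/196.

85/196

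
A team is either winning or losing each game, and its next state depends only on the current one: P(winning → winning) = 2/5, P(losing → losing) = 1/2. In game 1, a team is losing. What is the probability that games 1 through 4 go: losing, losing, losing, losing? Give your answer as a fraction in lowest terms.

Game 1 is given. For each transition, use the conditional probability from the current state:
P(losing | losing) = 1/2; P(losing | losing) = 1/2; P(losing | losing) = 1/2.
P = 1/2 × 1/2 × 1/2 = 1/8.

1/8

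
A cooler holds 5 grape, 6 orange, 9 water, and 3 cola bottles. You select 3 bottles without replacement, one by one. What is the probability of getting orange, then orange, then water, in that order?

Chain rule:
P = 6/23 × 5/22 × 9/21 = 270/10626 = 45/1771.

45/1771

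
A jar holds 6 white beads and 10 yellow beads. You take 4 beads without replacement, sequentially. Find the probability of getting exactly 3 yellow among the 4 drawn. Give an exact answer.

One ordering (yellow drawn first) has probability 10/16 × 9/15 × 8/14 × 6/13 = 4320/43680 = 9/91.
There are C(4,3) = 4 such orderings, each equally likely, so P = 4 × 9/91 = 36/91.

36/91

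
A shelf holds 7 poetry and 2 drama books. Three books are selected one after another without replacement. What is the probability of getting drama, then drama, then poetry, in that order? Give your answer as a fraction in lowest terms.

1/36

Each draw changes the counts, so multiply the conditional probabilities along the sequence:
P = 2/9 × 1/8 × 7/7 = 14/504 = 1/36.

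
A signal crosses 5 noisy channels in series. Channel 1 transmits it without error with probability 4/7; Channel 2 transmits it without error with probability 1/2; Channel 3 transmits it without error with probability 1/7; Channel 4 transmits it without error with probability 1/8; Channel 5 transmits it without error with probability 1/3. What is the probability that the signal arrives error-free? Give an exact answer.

The events are sequential, so multiply the conditional probabilities:
P = 4/7 × 1/2 × 1/7 × 1/8 × 1/3 = 4/2352 = 1/588.

1/588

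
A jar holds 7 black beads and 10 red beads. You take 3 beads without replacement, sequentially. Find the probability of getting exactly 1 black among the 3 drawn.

63/136

One ordering (black drawn first) has probability 7/17 × 10/16 × 9/15 = 630/4080 = 21/136.
There are C(3,1) = 3 such orderings, each equally likely, so P = 3 × 21/136 = 63/136.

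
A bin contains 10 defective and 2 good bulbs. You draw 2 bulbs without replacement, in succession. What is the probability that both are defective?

15/22

P = 10/12 × 9/11 = 90/132 = 15/22.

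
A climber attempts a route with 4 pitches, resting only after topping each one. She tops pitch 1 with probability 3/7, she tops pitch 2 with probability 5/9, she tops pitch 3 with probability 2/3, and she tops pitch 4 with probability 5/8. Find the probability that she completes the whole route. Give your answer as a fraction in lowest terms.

25/252

Each stage is reached only if all earlier stages succeed, so
P = 3/7 × 5/9 × 2/3 × 5/8 = 150/1512 = 25/252.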